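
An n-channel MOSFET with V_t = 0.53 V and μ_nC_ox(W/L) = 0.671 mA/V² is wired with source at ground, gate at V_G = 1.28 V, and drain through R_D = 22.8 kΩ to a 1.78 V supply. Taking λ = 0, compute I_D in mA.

I_D = 0.0711 mA

V_GS = V_G = 1.28 V, so V_ov = 1.28 − 0.53 = 0.75 V.
Assume saturation: I_D = ½ k_n V_ov² = 0.5 × 0.671 × 0.75² = 0.189 mA, giving V_DS = V_DD − I_D R_D = 1.78 − 0.189 × 22.8 = -2.52 V.
But -2.52 V < V_ov = 0.75 V, so the device is actually in triode.
In triode I_D = k_n[V_ov V_DS − ½ V_DS²] and I_D = (V_DD − V_DS)/R_D. Equating: 7.65 V_DS² − 12.47 V_DS + 1.78 = 0, giving V_DS = 0.158 V (the root below V_ov).
I_D = (1.78 − 0.158) / 22.8 = 0.0711 mA.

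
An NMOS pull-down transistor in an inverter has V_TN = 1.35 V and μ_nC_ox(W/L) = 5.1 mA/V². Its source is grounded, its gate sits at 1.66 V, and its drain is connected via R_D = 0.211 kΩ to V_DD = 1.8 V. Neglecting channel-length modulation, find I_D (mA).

I_D = 0.245 mA

V_GS = V_G = 1.66 V, so V_ov = 1.66 − 1.35 = 0.31 V.
Assume saturation: I_D = ½ k_n V_ov² = 0.5 × 5.1 × 0.31² = 0.245 mA, giving V_DS = V_DD − I_D R_D = 1.8 − 0.245 × 0.211 = 1.75 V.
V_DS = 1.75 V ≥ V_ov = 0.31 V, confirming saturation.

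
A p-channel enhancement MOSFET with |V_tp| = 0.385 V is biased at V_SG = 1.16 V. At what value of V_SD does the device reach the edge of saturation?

V_SD,sat = 0.775 V

The boundary between triode and saturation is V_SD = V_SG − |V_tp| = V_ov.
V_ov = 1.16 − 0.385 = 0.775 V.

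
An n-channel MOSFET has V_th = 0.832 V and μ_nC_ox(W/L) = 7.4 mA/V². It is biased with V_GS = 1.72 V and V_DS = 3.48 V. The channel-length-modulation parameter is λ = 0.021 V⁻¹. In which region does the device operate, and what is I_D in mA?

Saturation; I_D = 3.13 mA

V_ov = V_GS − V_th = 1.72 − 0.832 = 0.888 V.
Since V_DS = 3.48 V ≥ V_ov = 0.888 V, the device is in saturation.
I_D = ½ k_n V_ov² (1 + λ V_DS) = 0.5 × 7.4 × 0.888² × (1 + 0.021 × 3.48) = 3.13 mA.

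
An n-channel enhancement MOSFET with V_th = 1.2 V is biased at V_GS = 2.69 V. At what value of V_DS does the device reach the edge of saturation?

V_DS,sat = 1.49 V

The boundary between triode and saturation is V_DS = V_GS − V_th = V_ov.
V_ov = 2.69 − 1.2 = 1.49 V.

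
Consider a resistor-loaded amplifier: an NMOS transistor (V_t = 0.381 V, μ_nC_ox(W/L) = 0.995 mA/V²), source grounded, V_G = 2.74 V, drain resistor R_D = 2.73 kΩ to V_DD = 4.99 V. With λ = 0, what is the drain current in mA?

I_D = 1.54 mA

V_GS = V_G = 2.74 V, so V_ov = 2.74 − 0.381 = 2.36 V.
Assume saturation: I_D = ½ k_n V_ov² = 0.5 × 0.995 × 2.36² = 2.77 mA, giving V_DS = V_DD − I_D R_D = 4.99 − 2.77 × 2.73 = -2.57 V.
But -2.57 V < V_ov = 2.36 V, so the device is actually in triode.
In triode I_D = k_n[V_ov V_DS − ½ V_DS²] and I_D = (V_DD − V_DS)/R_D. Equating: 1.36 V_DS² − 7.408 V_DS + 4.99 = 0, giving V_DS = 0.787 V (the root below V_ov).
I_D = (4.99 − 0.787) / 2.73 = 1.54 mA.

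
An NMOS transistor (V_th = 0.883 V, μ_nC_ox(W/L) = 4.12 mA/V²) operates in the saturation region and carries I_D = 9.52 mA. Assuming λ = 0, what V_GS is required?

V_GS = 3.03 V

In saturation I_D = ½ k_n (V_GS − V_th)², so V_GS − V_th = √(2 I_D / k_n) = √(2 × 9.52 / 4.12) = 2.15 V.
V_GS = 0.883 + 2.15 = 3.03 V.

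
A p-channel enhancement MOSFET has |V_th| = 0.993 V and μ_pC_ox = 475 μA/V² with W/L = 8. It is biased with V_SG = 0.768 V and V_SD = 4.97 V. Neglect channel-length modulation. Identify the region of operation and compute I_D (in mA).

V_SG = 0.768 V < |V_th| = 0.993 V, so the transistor is in cutoff.

Cutoff; I_D = 0 mA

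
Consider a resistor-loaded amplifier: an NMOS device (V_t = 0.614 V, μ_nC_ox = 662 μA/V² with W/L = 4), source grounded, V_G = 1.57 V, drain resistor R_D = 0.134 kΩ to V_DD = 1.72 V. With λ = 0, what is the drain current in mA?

V_GS = V_G = 1.57 V, so V_ov = 1.57 − 0.614 = 0.956 V.
k_n = μ_nC_ox · (W/L) = 2.648 mA/V².
Assume saturation: I_D = ½ k_n V_ov² = 0.5 × 2.648 × 0.956² = 1.21 mA, giving V_DS = V_DD − I_D R_D = 1.72 − 1.21 × 0.134 = 1.56 V.
V_DS = 1.56 V ≥ V_ov = 0.956 V, confirming saturation.

I_D = 1.21 mA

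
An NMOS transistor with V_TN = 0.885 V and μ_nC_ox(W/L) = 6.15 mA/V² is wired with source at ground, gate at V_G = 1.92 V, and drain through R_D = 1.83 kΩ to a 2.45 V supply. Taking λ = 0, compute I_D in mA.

I_D = 1.22 mA

V_GS = V_G = 1.92 V, so V_ov = 1.92 − 0.885 = 1.03 V.
Assume saturation: I_D = ½ k_n V_ov² = 0.5 × 6.15 × 1.03² = 3.29 mA, giving V_DS = V_DD − I_D R_D = 2.45 − 3.29 × 1.83 = -3.58 V.
But -3.58 V < V_ov = 1.03 V, so the device is actually in triode.
In triode I_D = k_n[V_ov V_DS − ½ V_DS²] and I_D = (V_DD − V_DS)/R_D. Equating: 5.63 V_DS² − 12.65 V_DS + 2.45 = 0, giving V_DS = 0.214 V (the root below V_ov).
I_D = (2.45 − 0.214) / 1.83 = 1.22 mA.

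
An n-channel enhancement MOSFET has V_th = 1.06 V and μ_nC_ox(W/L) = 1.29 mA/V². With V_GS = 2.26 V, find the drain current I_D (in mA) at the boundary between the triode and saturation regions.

At the boundary V_DS = V_ov = V_GS − V_th = 2.26 − 1.06 = 1.2 V.
I_D = ½ k_n V_ov² = 0.5 × 1.29 × 1.2² = 0.929 mA.

I_D = 0.929 mA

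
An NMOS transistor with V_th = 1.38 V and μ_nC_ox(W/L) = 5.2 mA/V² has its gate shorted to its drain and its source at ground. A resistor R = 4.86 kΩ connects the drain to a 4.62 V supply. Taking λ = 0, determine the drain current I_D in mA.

I_D = 0.570 mA

With gate tied to drain, V_GS = V_DS ≥ V_GS − V_th, so the device is in saturation.
KCL at the drain: ½ k_n (V_GS − V_th)² = (V_DD − V_GS)/R.
Let x = V_GS − 1.38. Then 12.6 x² + x − 3.24 = 0, giving x = 0.468 V (positive root), so V_GS = 1.85 V.
I_D = (V_DD − V_GS)/R = (4.62 − 1.85) / 4.86 = 0.57 mA.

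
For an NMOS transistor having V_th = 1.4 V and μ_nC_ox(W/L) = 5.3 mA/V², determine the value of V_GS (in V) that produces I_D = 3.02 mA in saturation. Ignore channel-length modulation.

V_GS = 2.47 V

In saturation I_D = ½ k_n (V_GS − V_th)², so V_GS − V_th = √(2 I_D / k_n) = √(2 × 3.02 / 5.3) = 1.07 V.
V_GS = 1.4 + 1.07 = 2.47 V.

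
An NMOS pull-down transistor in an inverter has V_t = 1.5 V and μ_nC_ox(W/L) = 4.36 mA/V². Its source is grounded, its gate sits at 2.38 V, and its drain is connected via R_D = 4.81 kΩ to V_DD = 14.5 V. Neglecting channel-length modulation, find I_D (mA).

V_GS = V_G = 2.38 V, so V_ov = 2.38 − 1.5 = 0.88 V.
Assume saturation: I_D = ½ k_n V_ov² = 0.5 × 4.36 × 0.88² = 1.69 mA, giving V_DS = V_DD − I_D R_D = 14.5 − 1.69 × 4.81 = 6.38 V.
V_DS = 6.38 V ≥ V_ov = 0.88 V, confirming saturation.

I_D = 1.69 mA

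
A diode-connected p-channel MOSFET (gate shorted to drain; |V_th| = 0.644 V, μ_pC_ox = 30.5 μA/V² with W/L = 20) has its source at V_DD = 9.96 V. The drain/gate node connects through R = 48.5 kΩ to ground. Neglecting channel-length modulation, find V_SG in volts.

With gate tied to drain, V_SG = V_SD ≥ V_SG − |V_th|, so the device is in saturation.
k_p = μ_pC_ox · (W/L) = 0.61 mA/V².
KCL at the drain: ½ k_p (V_SG − |V_th|)² = (V_DD − V_SG)/R.
Let x = V_SG − 0.644. Then 14.8 x² + x − 9.316 = 0, giving x = 0.761 V (positive root), so V_SG = 1.4 V.
I_D = (V_DD − V_SG)/R = (9.96 − 1.4) / 48.5 = 0.176 mA.

V_SG = 1.40 V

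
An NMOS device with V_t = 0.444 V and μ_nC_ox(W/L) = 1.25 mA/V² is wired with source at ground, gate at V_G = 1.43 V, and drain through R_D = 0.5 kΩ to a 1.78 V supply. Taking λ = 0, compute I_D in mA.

V_GS = V_G = 1.43 V, so V_ov = 1.43 − 0.444 = 0.986 V.
Assume saturation: I_D = ½ k_n V_ov² = 0.5 × 1.25 × 0.986² = 0.608 mA, giving V_DS = V_DD − I_D R_D = 1.78 − 0.608 × 0.5 = 1.48 V.
V_DS = 1.48 V ≥ V_ov = 0.986 V, confirming saturation.

I_D = 0.608 mA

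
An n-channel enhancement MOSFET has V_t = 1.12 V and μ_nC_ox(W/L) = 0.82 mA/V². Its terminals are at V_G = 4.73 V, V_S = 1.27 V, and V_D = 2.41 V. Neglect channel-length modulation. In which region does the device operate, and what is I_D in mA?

Triode; I_D = 1.65 mA

V_GS = V_G − V_S = 4.73 − 1.27 = 3.46 V; V_DS = V_D − V_S = 2.41 − 1.27 = 1.14 V.
V_ov = V_GS − V_t = 3.46 − 1.12 = 2.34 V.
Since V_DS = 1.14 V < V_ov = 2.34 V, the device is in the triode region.
I_D = k_n [V_ov · V_DS − ½ V_DS²] = 0.82 × [2.34 × 1.14 − 0.5 × 1.14²] = 1.65 mA.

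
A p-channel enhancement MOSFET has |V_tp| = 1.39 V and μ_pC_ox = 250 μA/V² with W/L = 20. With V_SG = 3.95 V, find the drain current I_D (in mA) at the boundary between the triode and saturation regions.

I_D = 16.4 mA

At the boundary V_SD = V_ov = V_SG − |V_tp| = 3.95 − 1.39 = 2.56 V.
k_p = μ_pC_ox · (W/L) = 5 mA/V².
I_D = ½ k_p V_ov² = 0.5 × 5 × 2.56² = 16.4 mA.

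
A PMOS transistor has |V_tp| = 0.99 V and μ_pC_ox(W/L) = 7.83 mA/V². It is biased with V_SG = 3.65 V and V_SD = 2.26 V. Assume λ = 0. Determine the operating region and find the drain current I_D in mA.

V_ov = V_SG − |V_tp| = 3.65 − 0.99 = 2.66 V.
Since V_SD = 2.26 V < V_ov = 2.66 V, the device is in the triode region.
I_D = k_p [V_ov · V_SD − ½ V_SD²] = 7.83 × [2.66 × 2.26 − 0.5 × 2.26²] = 27.1 mA.

Triode; I_D = 27.1 mA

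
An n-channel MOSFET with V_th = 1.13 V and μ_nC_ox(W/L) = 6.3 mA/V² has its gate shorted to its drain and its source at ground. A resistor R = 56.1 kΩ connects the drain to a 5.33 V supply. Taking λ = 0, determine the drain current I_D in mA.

With gate tied to drain, V_GS = V_DS ≥ V_GS − V_th, so the device is in saturation.
KCL at the drain: ½ k_n (V_GS − V_th)² = (V_DD − V_GS)/R.
Let x = V_GS − 1.13. Then 177 x² + x − 4.2 = 0, giving x = 0.151 V (positive root), so V_GS = 1.28 V.
I_D = (V_DD − V_GS)/R = (5.33 − 1.28) / 56.1 = 0.0722 mA.

I_D = 0.0722 mA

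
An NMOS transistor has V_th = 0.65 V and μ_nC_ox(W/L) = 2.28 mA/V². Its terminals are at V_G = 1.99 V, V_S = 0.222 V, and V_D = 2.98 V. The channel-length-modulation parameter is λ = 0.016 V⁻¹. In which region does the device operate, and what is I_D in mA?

Saturation; I_D = 1.49 mA

V_GS = V_G − V_S = 1.99 − 0.222 = 1.77 V; V_DS = V_D − V_S = 2.98 − 0.222 = 2.76 V.
V_ov = V_GS − V_th = 1.77 − 0.65 = 1.12 V.
Since V_DS = 2.76 V ≥ V_ov = 1.12 V, the device is in saturation.
I_D = ½ k_n V_ov² (1 + λ V_DS) = 0.5 × 2.28 × 1.12² × (1 + 0.016 × 2.76) = 1.49 mA.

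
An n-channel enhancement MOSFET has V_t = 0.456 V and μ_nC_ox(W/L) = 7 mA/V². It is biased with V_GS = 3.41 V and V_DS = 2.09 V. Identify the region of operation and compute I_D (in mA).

V_ov = V_GS − V_t = 3.41 − 0.456 = 2.95 V.
Since V_DS = 2.09 V < V_ov = 2.95 V, the device is in the triode region.
I_D = k_n [V_ov · V_DS − ½ V_DS²] = 7 × [2.95 × 2.09 − 0.5 × 2.09²] = 27.9 mA.

Triode; I_D = 27.9 mA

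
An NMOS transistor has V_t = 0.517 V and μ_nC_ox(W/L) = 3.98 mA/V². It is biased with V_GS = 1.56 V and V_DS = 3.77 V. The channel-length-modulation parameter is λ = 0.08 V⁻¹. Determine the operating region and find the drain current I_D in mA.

Saturation; I_D = 2.82 mA

V_ov = V_GS − V_t = 1.56 − 0.517 = 1.04 V.
Since V_DS = 3.77 V ≥ V_ov = 1.04 V, the device is in saturation.
I_D = ½ k_n V_ov² (1 + λ V_DS) = 0.5 × 3.98 × 1.04² × (1 + 0.08 × 3.77) = 2.82 mA.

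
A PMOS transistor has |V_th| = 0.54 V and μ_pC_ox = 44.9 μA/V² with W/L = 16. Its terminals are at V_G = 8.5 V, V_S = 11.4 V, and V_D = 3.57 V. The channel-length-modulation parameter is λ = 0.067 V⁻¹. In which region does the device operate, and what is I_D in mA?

V_SG = V_S − V_G = 11.4 − 8.5 = 2.9 V; V_SD = V_S − V_D = 11.4 − 3.57 = 7.83 V.
k_p = μ_pC_ox · (W/L) = 0.7184 mA/V².
V_ov = V_SG − |V_th| = 2.9 − 0.54 = 2.36 V.
Since V_SD = 7.83 V ≥ V_ov = 2.36 V, the device is in saturation.
I_D = ½ k_p V_ov² (1 + λ V_SD) = 0.5 × 0.7184 × 2.36² × (1 + 0.067 × 7.83) = 3.05 mA.

Saturation; I_D = 3.05 mA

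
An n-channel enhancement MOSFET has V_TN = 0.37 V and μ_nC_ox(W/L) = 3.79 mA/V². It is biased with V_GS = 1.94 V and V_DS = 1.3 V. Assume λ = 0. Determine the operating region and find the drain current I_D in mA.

Triode; I_D = 4.53 mA

V_ov = V_GS − V_TN = 1.94 − 0.37 = 1.57 V.
Since V_DS = 1.3 V < V_ov = 1.57 V, the device is in the triode region.
I_D = k_n [V_ov · V_DS − ½ V_DS²] = 3.79 × [1.57 × 1.3 − 0.5 × 1.3²] = 4.53 mA.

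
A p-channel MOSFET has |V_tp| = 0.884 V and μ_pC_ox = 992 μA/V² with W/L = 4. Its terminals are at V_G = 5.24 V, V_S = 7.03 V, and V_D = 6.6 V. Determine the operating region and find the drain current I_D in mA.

V_SG = V_S − V_G = 7.03 − 5.24 = 1.79 V; V_SD = V_S − V_D = 7.03 − 6.6 = 0.43 V.
k_p = μ_pC_ox · (W/L) = 3.968 mA/V².
V_ov = V_SG − |V_tp| = 1.79 − 0.884 = 0.906 V.
Since V_SD = 0.43 V < V_ov = 0.906 V, the device is in the triode region.
I_D = k_p [V_ov · V_SD − ½ V_SD²] = 3.968 × [0.906 × 0.43 − 0.5 × 0.43²] = 1.18 mA.

Triode; I_D = 1.18 mA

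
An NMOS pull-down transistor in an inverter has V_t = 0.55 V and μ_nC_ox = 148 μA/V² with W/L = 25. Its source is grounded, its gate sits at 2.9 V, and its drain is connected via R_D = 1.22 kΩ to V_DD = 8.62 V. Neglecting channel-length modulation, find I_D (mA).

I_D = 6.33 mA

V_GS = V_G = 2.9 V, so V_ov = 2.9 − 0.55 = 2.35 V.
k_n = μ_nC_ox · (W/L) = 3.7 mA/V².
Assume saturation: I_D = ½ k_n V_ov² = 0.5 × 3.7 × 2.35² = 10.2 mA, giving V_DS = V_DD − I_D R_D = 8.62 − 10.2 × 1.22 = -3.84 V.
But -3.84 V < V_ov = 2.35 V, so the device is actually in triode.
In triode I_D = k_n[V_ov V_DS − ½ V_DS²] and I_D = (V_DD − V_DS)/R_D. Equating: 2.26 V_DS² − 11.61 V_DS + 8.62 = 0, giving V_DS = 0.9 V (the root below V_ov).
I_D = (8.62 − 0.9) / 1.22 = 6.33 mA.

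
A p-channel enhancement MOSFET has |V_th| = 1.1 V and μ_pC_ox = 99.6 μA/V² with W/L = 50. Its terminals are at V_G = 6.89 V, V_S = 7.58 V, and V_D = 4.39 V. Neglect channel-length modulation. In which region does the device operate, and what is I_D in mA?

Cutoff; I_D = 0 mA

V_SG = V_S − V_G = 7.58 − 6.89 = 0.69 V; V_SD = V_S − V_D = 7.58 − 4.39 = 3.19 V.
V_SG = 0.69 V < |V_th| = 1.1 V, so the transistor is in cutoff.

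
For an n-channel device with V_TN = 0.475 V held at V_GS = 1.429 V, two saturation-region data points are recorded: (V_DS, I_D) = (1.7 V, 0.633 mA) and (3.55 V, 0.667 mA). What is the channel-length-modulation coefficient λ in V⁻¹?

λ = 0.0305 V⁻¹

With V_GS fixed, I_D ∝ (1 + λ V_DS) in saturation, so I_D2/I_D1 = (1 + λ V_DS2)/(1 + λ V_DS1).
0.667/0.633 = 1.054 = (1 + 3.55 λ)/(1 + 1.7 λ).
Solving: λ (I_D1 V_DS2 − I_D2 V_DS1) = I_D2 − I_D1, so λ = (0.667 − 0.633) / (0.633 × 3.55 − 0.667 × 1.7) = 0.034 / 1.11 = 0.0305 V⁻¹.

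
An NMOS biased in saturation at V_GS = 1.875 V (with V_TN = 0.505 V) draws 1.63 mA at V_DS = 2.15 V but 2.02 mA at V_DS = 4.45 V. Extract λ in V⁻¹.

λ = 0.134 V⁻¹

With V_GS fixed, I_D ∝ (1 + λ V_DS) in saturation, so I_D2/I_D1 = (1 + λ V_DS2)/(1 + λ V_DS1).
2.02/1.63 = 1.239 = (1 + 4.45 λ)/(1 + 2.15 λ).
Solving: λ (I_D1 V_DS2 − I_D2 V_DS1) = I_D2 − I_D1, so λ = (2.02 − 1.63) / (1.63 × 4.45 − 2.02 × 2.15) = 0.39 / 2.91 = 0.134 V⁻¹.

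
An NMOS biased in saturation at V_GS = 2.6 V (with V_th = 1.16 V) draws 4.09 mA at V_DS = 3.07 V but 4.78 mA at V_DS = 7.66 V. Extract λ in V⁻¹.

With V_GS fixed, I_D ∝ (1 + λ V_DS) in saturation, so I_D2/I_D1 = (1 + λ V_DS2)/(1 + λ V_DS1).
4.78/4.09 = 1.169 = (1 + 7.66 λ)/(1 + 3.07 λ).
Solving: λ (I_D1 V_DS2 − I_D2 V_DS1) = I_D2 − I_D1, so λ = (4.78 − 4.09) / (4.09 × 7.66 − 4.78 × 3.07) = 0.69 / 16.7 = 0.0414 V⁻¹.

λ = 0.0414 V⁻¹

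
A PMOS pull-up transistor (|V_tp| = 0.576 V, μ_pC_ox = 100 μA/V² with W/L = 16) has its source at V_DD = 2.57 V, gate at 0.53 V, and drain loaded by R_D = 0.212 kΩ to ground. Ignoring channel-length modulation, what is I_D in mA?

I_D = 1.71 mA

V_SG = V_DD − V_G = 2.57 − 0.53 = 2.04 V, so V_ov = 2.04 − 0.576 = 1.46 V.
k_p = μ_pC_ox · (W/L) = 1.6 mA/V².
Assume saturation: I_D = ½ k_p V_ov² = 0.5 × 1.6 × 1.46² = 1.71 mA, giving V_SD = V_DD − I_D R_D = 2.57 − 1.71 × 0.212 = 2.21 V.
V_SD = 2.21 V ≥ V_ov = 1.46 V, confirming saturation.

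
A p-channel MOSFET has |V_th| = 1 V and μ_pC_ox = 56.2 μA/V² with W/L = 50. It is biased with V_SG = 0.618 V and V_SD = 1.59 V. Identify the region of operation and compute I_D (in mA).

Cutoff; I_D = 0 mA

V_SG = 0.618 V < |V_th| = 1 V, so the transistor is in cutoff.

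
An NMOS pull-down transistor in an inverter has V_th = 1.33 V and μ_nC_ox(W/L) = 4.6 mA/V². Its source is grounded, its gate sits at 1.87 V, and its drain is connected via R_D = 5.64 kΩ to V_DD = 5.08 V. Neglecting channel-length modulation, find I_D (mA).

V_GS = V_G = 1.87 V, so V_ov = 1.87 − 1.33 = 0.54 V.
Assume saturation: I_D = ½ k_n V_ov² = 0.5 × 4.6 × 0.54² = 0.671 mA, giving V_DS = V_DD − I_D R_D = 5.08 − 0.671 × 5.64 = 1.3 V.
V_DS = 1.3 V ≥ V_ov = 0.54 V, confirming saturation.

I_D = 0.671 mA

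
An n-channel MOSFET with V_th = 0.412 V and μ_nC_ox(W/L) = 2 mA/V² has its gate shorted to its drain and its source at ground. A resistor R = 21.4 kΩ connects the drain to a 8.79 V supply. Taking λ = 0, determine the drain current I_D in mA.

With gate tied to drain, V_GS = V_DS ≥ V_GS − V_th, so the device is in saturation.
KCL at the drain: ½ k_n (V_GS − V_th)² = (V_DD − V_GS)/R.
Let x = V_GS − 0.412. Then 21.4 x² + x − 8.378 = 0, giving x = 0.603 V (positive root), so V_GS = 1.01 V.
I_D = (V_DD − V_GS)/R = (8.79 − 1.01) / 21.4 = 0.363 mA.

I_D = 0.363 mA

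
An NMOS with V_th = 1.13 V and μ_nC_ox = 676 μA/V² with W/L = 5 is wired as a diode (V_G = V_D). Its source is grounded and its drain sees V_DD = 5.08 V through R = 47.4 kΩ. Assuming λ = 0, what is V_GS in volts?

V_GS = 1.35 V

With gate tied to drain, V_GS = V_DS ≥ V_GS − V_th, so the device is in saturation.
k_n = μ_nC_ox · (W/L) = 3.38 mA/V².
KCL at the drain: ½ k_n (V_GS − V_th)² = (V_DD − V_GS)/R.
Let x = V_GS − 1.13. Then 80.1 x² + x − 3.95 = 0, giving x = 0.216 V (positive root), so V_GS = 1.35 V.
I_D = (V_DD − V_GS)/R = (5.08 − 1.35) / 47.4 = 0.0788 mA.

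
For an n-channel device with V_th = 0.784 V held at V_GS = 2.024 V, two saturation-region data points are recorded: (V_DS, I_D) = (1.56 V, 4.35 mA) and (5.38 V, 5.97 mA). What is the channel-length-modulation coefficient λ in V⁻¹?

With V_GS fixed, I_D ∝ (1 + λ V_DS) in saturation, so I_D2/I_D1 = (1 + λ V_DS2)/(1 + λ V_DS1).
5.97/4.35 = 1.372 = (1 + 5.38 λ)/(1 + 1.56 λ).
Solving: λ (I_D1 V_DS2 − I_D2 V_DS1) = I_D2 − I_D1, so λ = (5.97 − 4.35) / (4.35 × 5.38 − 5.97 × 1.56) = 1.62 / 14.1 = 0.115 V⁻¹.

λ = 0.115 V⁻¹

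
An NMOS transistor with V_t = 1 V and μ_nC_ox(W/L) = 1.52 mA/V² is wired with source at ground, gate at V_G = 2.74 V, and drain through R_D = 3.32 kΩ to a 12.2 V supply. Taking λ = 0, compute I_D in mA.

I_D = 2.30 mA

V_GS = V_G = 2.74 V, so V_ov = 2.74 − 1 = 1.74 V.
Assume saturation: I_D = ½ k_n V_ov² = 0.5 × 1.52 × 1.74² = 2.3 mA, giving V_DS = V_DD − I_D R_D = 12.2 − 2.3 × 3.32 = 4.56 V.
V_DS = 4.56 V ≥ V_ov = 1.74 V, confirming saturation.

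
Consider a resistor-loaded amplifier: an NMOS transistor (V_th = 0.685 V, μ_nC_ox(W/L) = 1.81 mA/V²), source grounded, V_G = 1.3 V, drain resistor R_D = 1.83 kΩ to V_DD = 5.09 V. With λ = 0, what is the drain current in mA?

I_D = 0.342 mA

V_GS = V_G = 1.3 V, so V_ov = 1.3 − 0.685 = 0.615 V.
Assume saturation: I_D = ½ k_n V_ov² = 0.5 × 1.81 × 0.615² = 0.342 mA, giving V_DS = V_DD − I_D R_D = 5.09 − 0.342 × 1.83 = 4.46 V.
V_DS = 4.46 V ≥ V_ov = 0.615 V, confirming saturation.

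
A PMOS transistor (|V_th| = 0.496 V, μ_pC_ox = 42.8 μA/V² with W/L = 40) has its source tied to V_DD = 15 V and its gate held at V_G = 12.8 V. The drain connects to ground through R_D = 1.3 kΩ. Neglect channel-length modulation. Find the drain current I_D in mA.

V_SG = V_DD − V_G = 15 − 12.8 = 2.2 V, so V_ov = 2.2 − 0.496 = 1.7 V.
k_p = μ_pC_ox · (W/L) = 1.712 mA/V².
Assume saturation: I_D = ½ k_p V_ov² = 0.5 × 1.712 × 1.7² = 2.49 mA, giving V_SD = V_DD − I_D R_D = 15 − 2.49 × 1.3 = 11.8 V.
V_SD = 11.8 V ≥ V_ov = 1.7 V, confirming saturation.

I_D = 2.49 mA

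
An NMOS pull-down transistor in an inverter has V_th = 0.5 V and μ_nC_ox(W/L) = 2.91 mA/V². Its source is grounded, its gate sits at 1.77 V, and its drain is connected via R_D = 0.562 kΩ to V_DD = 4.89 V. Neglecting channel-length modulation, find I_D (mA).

V_GS = V_G = 1.77 V, so V_ov = 1.77 − 0.5 = 1.27 V.
Assume saturation: I_D = ½ k_n V_ov² = 0.5 × 2.91 × 1.27² = 2.35 mA, giving V_DS = V_DD − I_D R_D = 4.89 − 2.35 × 0.562 = 3.57 V.
V_DS = 3.57 V ≥ V_ov = 1.27 V, confirming saturation.

I_D = 2.35 mA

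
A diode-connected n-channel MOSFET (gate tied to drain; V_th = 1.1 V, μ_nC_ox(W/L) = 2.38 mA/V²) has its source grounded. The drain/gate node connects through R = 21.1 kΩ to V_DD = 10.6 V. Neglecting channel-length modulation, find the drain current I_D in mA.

I_D = 0.422 mA

With gate tied to drain, V_GS = V_DS ≥ V_GS − V_th, so the device is in saturation.
KCL at the drain: ½ k_n (V_GS − V_th)² = (V_DD − V_GS)/R.
Let x = V_GS − 1.1. Then 25.1 x² + x − 9.5 = 0, giving x = 0.596 V (positive root), so V_GS = 1.7 V.
I_D = (V_DD − V_GS)/R = (10.6 − 1.7) / 21.1 = 0.422 mA.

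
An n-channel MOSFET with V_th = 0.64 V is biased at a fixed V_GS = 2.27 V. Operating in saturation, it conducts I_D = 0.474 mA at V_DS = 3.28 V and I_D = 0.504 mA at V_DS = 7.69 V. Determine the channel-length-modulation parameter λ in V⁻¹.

With V_GS fixed, I_D ∝ (1 + λ V_DS) in saturation, so I_D2/I_D1 = (1 + λ V_DS2)/(1 + λ V_DS1).
0.504/0.474 = 1.063 = (1 + 7.69 λ)/(1 + 3.28 λ).
Solving: λ (I_D1 V_DS2 − I_D2 V_DS1) = I_D2 − I_D1, so λ = (0.504 − 0.474) / (0.474 × 7.69 − 0.504 × 3.28) = 0.03 / 1.99 = 0.0151 V⁻¹.

λ = 0.0151 V⁻¹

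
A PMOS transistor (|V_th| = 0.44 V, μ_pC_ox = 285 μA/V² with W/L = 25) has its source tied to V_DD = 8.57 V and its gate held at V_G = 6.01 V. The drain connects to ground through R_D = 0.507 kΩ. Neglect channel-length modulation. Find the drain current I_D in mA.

I_D = 14.1 mA

V_SG = V_DD − V_G = 8.57 − 6.01 = 2.56 V, so V_ov = 2.56 − 0.44 = 2.12 V.
k_p = μ_pC_ox · (W/L) = 7.125 mA/V².
Assume saturation: I_D = ½ k_p V_ov² = 0.5 × 7.125 × 2.12² = 16 mA, giving V_SD = V_DD − I_D R_D = 8.57 − 16 × 0.507 = 0.452 V.
But 0.452 V < V_ov = 2.12 V, so the device is actually in triode.
In triode I_D = k_p[V_ov V_SD − ½ V_SD²] and I_D = (V_DD − V_SD)/R_D. Equating: 1.81 V_SD² − 8.658 V_SD + 8.57 = 0, giving V_SD = 1.4 V (the root below V_ov).
I_D = (8.57 − 1.4) / 0.507 = 14.1 mA.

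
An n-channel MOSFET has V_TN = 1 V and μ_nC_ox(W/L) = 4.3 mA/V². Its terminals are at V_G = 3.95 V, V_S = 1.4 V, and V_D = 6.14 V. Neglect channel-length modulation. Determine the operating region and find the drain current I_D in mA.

V_GS = V_G − V_S = 3.95 − 1.4 = 2.55 V; V_DS = V_D − V_S = 6.14 − 1.4 = 4.74 V.
V_ov = V_GS − V_TN = 2.55 − 1 = 1.55 V.
Since V_DS = 4.74 V ≥ V_ov = 1.55 V, the device is in saturation.
I_D = ½ k_n V_ov² = 0.5 × 4.3 × 1.55² = 5.17 mA.

Saturation; I_D = 5.17 mA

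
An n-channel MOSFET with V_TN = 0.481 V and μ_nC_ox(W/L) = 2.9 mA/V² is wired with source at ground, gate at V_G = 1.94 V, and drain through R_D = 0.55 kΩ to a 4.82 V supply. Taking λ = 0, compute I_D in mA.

V_GS = V_G = 1.94 V, so V_ov = 1.94 − 0.481 = 1.46 V.
Assume saturation: I_D = ½ k_n V_ov² = 0.5 × 2.9 × 1.46² = 3.09 mA, giving V_DS = V_DD − I_D R_D = 4.82 − 3.09 × 0.55 = 3.12 V.
V_DS = 3.12 V ≥ V_ov = 1.46 V, confirming saturation.

I_D = 3.09 mA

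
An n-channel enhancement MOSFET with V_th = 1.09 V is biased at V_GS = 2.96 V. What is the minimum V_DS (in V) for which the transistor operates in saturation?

The boundary between triode and saturation is V_DS = V_GS − V_th = V_ov.
V_ov = 2.96 − 1.09 = 1.87 V.

V_DS,sat = 1.87 V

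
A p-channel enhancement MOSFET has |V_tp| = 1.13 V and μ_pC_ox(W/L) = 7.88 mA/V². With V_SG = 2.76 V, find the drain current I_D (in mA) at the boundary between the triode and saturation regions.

At the boundary V_SD = V_ov = V_SG − |V_tp| = 2.76 − 1.13 = 1.63 V.
I_D = ½ k_p V_ov² = 0.5 × 7.88 × 1.63² = 10.5 mA.

I_D = 10.5 mA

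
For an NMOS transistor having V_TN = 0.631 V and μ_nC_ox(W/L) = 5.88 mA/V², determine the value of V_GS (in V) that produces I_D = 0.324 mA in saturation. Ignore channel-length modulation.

V_GS = 0.963 V

In saturation I_D = ½ k_n (V_GS − V_TN)², so V_GS − V_TN = √(2 I_D / k_n) = √(2 × 0.324 / 5.88) = 0.332 V.
V_GS = 0.631 + 0.332 = 0.963 V.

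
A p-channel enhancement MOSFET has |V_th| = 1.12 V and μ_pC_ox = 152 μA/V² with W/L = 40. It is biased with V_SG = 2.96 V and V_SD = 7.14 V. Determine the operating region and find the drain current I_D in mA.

k_p = μ_pC_ox · (W/L) = 6.08 mA/V².
V_ov = V_SG − |V_th| = 2.96 − 1.12 = 1.84 V.
Since V_SD = 7.14 V ≥ V_ov = 1.84 V, the device is in saturation.
I_D = ½ k_p V_ov² = 0.5 × 6.08 × 1.84² = 10.3 mA.

Saturation; I_D = 10.3 mA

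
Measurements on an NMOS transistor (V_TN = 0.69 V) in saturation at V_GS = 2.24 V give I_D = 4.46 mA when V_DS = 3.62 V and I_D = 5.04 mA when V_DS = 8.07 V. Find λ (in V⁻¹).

With V_GS fixed, I_D ∝ (1 + λ V_DS) in saturation, so I_D2/I_D1 = (1 + λ V_DS2)/(1 + λ V_DS1).
5.04/4.46 = 1.13 = (1 + 8.07 λ)/(1 + 3.62 λ).
Solving: λ (I_D1 V_DS2 − I_D2 V_DS1) = I_D2 − I_D1, so λ = (5.04 − 4.46) / (4.46 × 8.07 − 5.04 × 3.62) = 0.58 / 17.7 = 0.0327 V⁻¹.

λ = 0.0327 V⁻¹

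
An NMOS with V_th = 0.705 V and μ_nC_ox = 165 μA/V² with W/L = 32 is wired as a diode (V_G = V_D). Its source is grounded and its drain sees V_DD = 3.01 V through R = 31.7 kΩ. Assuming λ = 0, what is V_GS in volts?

With gate tied to drain, V_GS = V_DS ≥ V_GS − V_th, so the device is in saturation.
k_n = μ_nC_ox · (W/L) = 5.28 mA/V².
KCL at the drain: ½ k_n (V_GS − V_th)² = (V_DD − V_GS)/R.
Let x = V_GS − 0.705. Then 83.7 x² + x − 2.305 = 0, giving x = 0.16 V (positive root), so V_GS = 0.865 V.
I_D = (V_DD − V_GS)/R = (3.01 − 0.865) / 31.7 = 0.0677 mA.

V_GS = 0.865 V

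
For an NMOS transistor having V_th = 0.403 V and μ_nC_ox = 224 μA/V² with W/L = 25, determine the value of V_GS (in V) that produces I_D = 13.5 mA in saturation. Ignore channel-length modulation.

k_n = μ_nC_ox · (W/L) = 5.6 mA/V².
In saturation I_D = ½ k_n (V_GS − V_th)², so V_GS − V_th = √(2 I_D / k_n) = √(2 × 13.5 / 5.6) = 2.2 V.
V_GS = 0.403 + 2.2 = 2.6 V.

V_GS = 2.60 V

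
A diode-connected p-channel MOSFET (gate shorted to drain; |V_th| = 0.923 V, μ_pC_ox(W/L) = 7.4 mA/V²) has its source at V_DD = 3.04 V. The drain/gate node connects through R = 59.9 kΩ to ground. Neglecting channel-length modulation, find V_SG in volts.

With gate tied to drain, V_SG = V_SD ≥ V_SG − |V_th|, so the device is in saturation.
KCL at the drain: ½ k_p (V_SG − |V_th|)² = (V_DD − V_SG)/R.
Let x = V_SG − 0.923. Then 222 x² + x − 2.117 = 0, giving x = 0.0955 V (positive root), so V_SG = 1.02 V.
I_D = (V_DD − V_SG)/R = (3.04 − 1.02) / 59.9 = 0.0337 mA.

V_SG = 1.02 V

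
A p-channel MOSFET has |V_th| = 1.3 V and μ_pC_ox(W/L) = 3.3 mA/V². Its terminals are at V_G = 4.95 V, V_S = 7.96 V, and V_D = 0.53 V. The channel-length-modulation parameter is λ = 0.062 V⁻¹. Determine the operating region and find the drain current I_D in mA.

Saturation; I_D = 7.05 mA

V_SG = V_S − V_G = 7.96 − 4.95 = 3.01 V; V_SD = V_S − V_D = 7.96 − 0.53 = 7.43 V.
V_ov = V_SG − |V_th| = 3.01 − 1.3 = 1.71 V.
Since V_SD = 7.43 V ≥ V_ov = 1.71 V, the device is in saturation.
I_D = ½ k_p V_ov² (1 + λ V_SD) = 0.5 × 3.3 × 1.71² × (1 + 0.062 × 7.43) = 7.05 mA.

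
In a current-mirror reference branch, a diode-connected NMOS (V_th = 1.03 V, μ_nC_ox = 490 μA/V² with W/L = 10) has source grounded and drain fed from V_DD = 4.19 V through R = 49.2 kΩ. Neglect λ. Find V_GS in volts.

V_GS = 1.19 V

With gate tied to drain, V_GS = V_DS ≥ V_GS − V_th, so the device is in saturation.
k_n = μ_nC_ox · (W/L) = 4.9 mA/V².
KCL at the drain: ½ k_n (V_GS − V_th)² = (V_DD − V_GS)/R.
Let x = V_GS − 1.03. Then 121 x² + x − 3.16 = 0, giving x = 0.158 V (positive root), so V_GS = 1.19 V.
I_D = (V_DD − V_GS)/R = (4.19 − 1.19) / 49.2 = 0.061 mA.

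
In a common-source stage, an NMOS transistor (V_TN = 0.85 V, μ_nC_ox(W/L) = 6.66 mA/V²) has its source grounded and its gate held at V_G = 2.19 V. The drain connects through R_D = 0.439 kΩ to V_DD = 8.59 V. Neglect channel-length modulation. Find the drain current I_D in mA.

I_D = 5.98 mA

V_GS = V_G = 2.19 V, so V_ov = 2.19 − 0.85 = 1.34 V.
Assume saturation: I_D = ½ k_n V_ov² = 0.5 × 6.66 × 1.34² = 5.98 mA, giving V_DS = V_DD − I_D R_D = 8.59 − 5.98 × 0.439 = 5.97 V.
V_DS = 5.97 V ≥ V_ov = 1.34 V, confirming saturation.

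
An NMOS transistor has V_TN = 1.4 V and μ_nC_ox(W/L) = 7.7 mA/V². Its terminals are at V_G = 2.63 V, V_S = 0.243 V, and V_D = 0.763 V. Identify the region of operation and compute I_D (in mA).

V_GS = V_G − V_S = 2.63 − 0.243 = 2.39 V; V_DS = V_D − V_S = 0.763 − 0.243 = 0.52 V.
V_ov = V_GS − V_TN = 2.39 − 1.4 = 0.987 V.
Since V_DS = 0.52 V < V_ov = 0.987 V, the device is in the triode region.
I_D = k_n [V_ov · V_DS − ½ V_DS²] = 7.7 × [0.987 × 0.52 − 0.5 × 0.52²] = 2.91 mA.

Triode; I_D = 2.91 mA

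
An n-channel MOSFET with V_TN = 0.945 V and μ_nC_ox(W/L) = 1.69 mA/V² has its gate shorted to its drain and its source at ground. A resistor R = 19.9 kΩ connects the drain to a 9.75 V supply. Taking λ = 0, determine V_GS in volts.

V_GS = 1.64 V

With gate tied to drain, V_GS = V_DS ≥ V_GS − V_TN, so the device is in saturation.
KCL at the drain: ½ k_n (V_GS − V_TN)² = (V_DD − V_GS)/R.
Let x = V_GS − 0.945. Then 16.8 x² + x − 8.805 = 0, giving x = 0.694 V (positive root), so V_GS = 1.64 V.
I_D = (V_DD − V_GS)/R = (9.75 − 1.64) / 19.9 = 0.408 mA.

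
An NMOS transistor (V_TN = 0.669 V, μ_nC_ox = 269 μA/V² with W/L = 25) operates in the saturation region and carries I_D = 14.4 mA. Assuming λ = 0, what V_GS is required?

k_n = μ_nC_ox · (W/L) = 6.725 mA/V².
In saturation I_D = ½ k_n (V_GS − V_TN)², so V_GS − V_TN = √(2 I_D / k_n) = √(2 × 14.4 / 6.725) = 2.07 V.
V_GS = 0.669 + 2.07 = 2.74 V.

V_GS = 2.74 V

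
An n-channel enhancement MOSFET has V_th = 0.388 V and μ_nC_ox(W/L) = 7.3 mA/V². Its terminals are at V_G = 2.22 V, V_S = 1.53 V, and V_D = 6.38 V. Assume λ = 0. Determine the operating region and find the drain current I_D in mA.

Saturation; I_D = 0.333 mA

V_GS = V_G − V_S = 2.22 − 1.53 = 0.69 V; V_DS = V_D − V_S = 6.38 − 1.53 = 4.85 V.
V_ov = V_GS − V_th = 0.69 − 0.388 = 0.302 V.
Since V_DS = 4.85 V ≥ V_ov = 0.302 V, the device is in saturation.
I_D = ½ k_n V_ov² = 0.5 × 7.3 × 0.302² = 0.333 mA.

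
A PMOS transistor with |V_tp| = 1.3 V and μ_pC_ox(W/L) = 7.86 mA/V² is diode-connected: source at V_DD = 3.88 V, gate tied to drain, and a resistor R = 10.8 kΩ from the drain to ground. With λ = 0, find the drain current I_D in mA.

I_D = 0.217 mA

With gate tied to drain, V_SG = V_SD ≥ V_SG − |V_tp|, so the device is in saturation.
KCL at the drain: ½ k_p (V_SG − |V_tp|)² = (V_DD − V_SG)/R.
Let x = V_SG − 1.3. Then 42.4 x² + x − 2.58 = 0, giving x = 0.235 V (positive root), so V_SG = 1.54 V.
I_D = (V_DD − V_SG)/R = (3.88 − 1.54) / 10.8 = 0.217 mA.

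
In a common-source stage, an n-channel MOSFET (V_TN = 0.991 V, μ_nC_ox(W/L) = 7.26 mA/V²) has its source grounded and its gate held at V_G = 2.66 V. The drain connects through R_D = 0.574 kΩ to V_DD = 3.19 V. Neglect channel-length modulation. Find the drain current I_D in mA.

V_GS = V_G = 2.66 V, so V_ov = 2.66 − 0.991 = 1.67 V.
Assume saturation: I_D = ½ k_n V_ov² = 0.5 × 7.26 × 1.67² = 10.1 mA, giving V_DS = V_DD − I_D R_D = 3.19 − 10.1 × 0.574 = -2.61 V.
But -2.61 V < V_ov = 1.67 V, so the device is actually in triode.
In triode I_D = k_n[V_ov V_DS − ½ V_DS²] and I_D = (V_DD − V_DS)/R_D. Equating: 2.08 V_DS² − 7.955 V_DS + 3.19 = 0, giving V_DS = 0.455 V (the root below V_ov).
I_D = (3.19 − 0.455) / 0.574 = 4.76 mA.

I_D = 4.76 mA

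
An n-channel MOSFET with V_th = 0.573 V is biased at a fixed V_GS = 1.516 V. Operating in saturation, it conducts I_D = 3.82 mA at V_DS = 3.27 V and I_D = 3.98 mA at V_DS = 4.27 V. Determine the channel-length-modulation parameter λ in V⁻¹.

With V_GS fixed, I_D ∝ (1 + λ V_DS) in saturation, so I_D2/I_D1 = (1 + λ V_DS2)/(1 + λ V_DS1).
3.98/3.82 = 1.042 = (1 + 4.27 λ)/(1 + 3.27 λ).
Solving: λ (I_D1 V_DS2 − I_D2 V_DS1) = I_D2 − I_D1, so λ = (3.98 − 3.82) / (3.82 × 4.27 − 3.98 × 3.27) = 0.16 / 3.3 = 0.0485 V⁻¹.

λ = 0.0485 V⁻¹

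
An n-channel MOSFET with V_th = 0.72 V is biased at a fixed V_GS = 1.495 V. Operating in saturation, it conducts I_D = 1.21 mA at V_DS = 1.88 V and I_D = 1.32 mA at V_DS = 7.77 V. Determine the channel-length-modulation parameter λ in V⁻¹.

λ = 0.0159 V⁻¹

With V_GS fixed, I_D ∝ (1 + λ V_DS) in saturation, so I_D2/I_D1 = (1 + λ V_DS2)/(1 + λ V_DS1).
1.32/1.21 = 1.091 = (1 + 7.77 λ)/(1 + 1.88 λ).
Solving: λ (I_D1 V_DS2 − I_D2 V_DS1) = I_D2 − I_D1, so λ = (1.32 − 1.21) / (1.21 × 7.77 − 1.32 × 1.88) = 0.11 / 6.92 = 0.0159 V⁻¹.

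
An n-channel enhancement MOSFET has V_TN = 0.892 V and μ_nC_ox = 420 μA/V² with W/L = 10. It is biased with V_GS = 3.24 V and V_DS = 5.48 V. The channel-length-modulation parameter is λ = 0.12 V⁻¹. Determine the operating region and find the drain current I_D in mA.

Saturation; I_D = 19.2 mA

k_n = μ_nC_ox · (W/L) = 4.2 mA/V².
V_ov = V_GS − V_TN = 3.24 − 0.892 = 2.35 V.
Since V_DS = 5.48 V ≥ V_ov = 2.35 V, the device is in saturation.
I_D = ½ k_n V_ov² (1 + λ V_DS) = 0.5 × 4.2 × 2.35² × (1 + 0.12 × 5.48) = 19.2 mA.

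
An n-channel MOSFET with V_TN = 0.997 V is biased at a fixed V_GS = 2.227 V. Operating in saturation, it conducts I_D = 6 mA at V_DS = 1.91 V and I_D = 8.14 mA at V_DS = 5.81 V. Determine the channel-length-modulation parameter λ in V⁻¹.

λ = 0.111 V⁻¹

With V_GS fixed, I_D ∝ (1 + λ V_DS) in saturation, so I_D2/I_D1 = (1 + λ V_DS2)/(1 + λ V_DS1).
8.14/6 = 1.357 = (1 + 5.81 λ)/(1 + 1.91 λ).
Solving: λ (I_D1 V_DS2 − I_D2 V_DS1) = I_D2 − I_D1, so λ = (8.14 − 6) / (6 × 5.81 − 8.14 × 1.91) = 2.14 / 19.3 = 0.111 V⁻¹.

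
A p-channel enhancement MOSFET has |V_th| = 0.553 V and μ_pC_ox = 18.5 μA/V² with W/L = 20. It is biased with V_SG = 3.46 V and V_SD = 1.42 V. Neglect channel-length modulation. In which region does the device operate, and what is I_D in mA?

k_p = μ_pC_ox · (W/L) = 0.37 mA/V².
V_ov = V_SG − |V_th| = 3.46 − 0.553 = 2.91 V.
Since V_SD = 1.42 V < V_ov = 2.91 V, the device is in the triode region.
I_D = k_p [V_ov · V_SD − ½ V_SD²] = 0.37 × [2.91 × 1.42 − 0.5 × 1.42²] = 1.15 mA.

Triode; I_D = 1.15 mA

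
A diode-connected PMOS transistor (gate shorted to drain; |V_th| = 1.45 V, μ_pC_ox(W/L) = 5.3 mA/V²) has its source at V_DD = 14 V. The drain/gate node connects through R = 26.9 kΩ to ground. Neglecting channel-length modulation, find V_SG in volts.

V_SG = 1.86 V

With gate tied to drain, V_SG = V_SD ≥ V_SG − |V_th|, so the device is in saturation.
KCL at the drain: ½ k_p (V_SG − |V_th|)² = (V_DD − V_SG)/R.
Let x = V_SG − 1.45. Then 71.3 x² + x − 12.55 = 0, giving x = 0.413 V (positive root), so V_SG = 1.86 V.
I_D = (V_DD − V_SG)/R = (14 − 1.86) / 26.9 = 0.451 mA.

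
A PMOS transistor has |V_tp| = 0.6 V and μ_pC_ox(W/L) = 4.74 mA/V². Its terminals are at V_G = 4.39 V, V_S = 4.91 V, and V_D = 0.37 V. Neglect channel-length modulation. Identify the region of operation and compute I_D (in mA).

V_SG = V_S − V_G = 4.91 − 4.39 = 0.52 V; V_SD = V_S − V_D = 4.91 − 0.37 = 4.54 V.
V_SG = 0.52 V < |V_tp| = 0.6 V, so the transistor is in cutoff.

Cutoff; I_D = 0 mA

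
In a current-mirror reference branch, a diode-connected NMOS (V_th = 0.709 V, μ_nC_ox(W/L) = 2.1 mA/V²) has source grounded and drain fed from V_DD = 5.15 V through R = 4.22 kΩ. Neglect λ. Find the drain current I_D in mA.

With gate tied to drain, V_GS = V_DS ≥ V_GS − V_th, so the device is in saturation.
KCL at the drain: ½ k_n (V_GS − V_th)² = (V_DD − V_GS)/R.
Let x = V_GS − 0.709. Then 4.43 x² + x − 4.441 = 0, giving x = 0.895 V (positive root), so V_GS = 1.6 V.
I_D = (V_DD − V_GS)/R = (5.15 − 1.6) / 4.22 = 0.84 mA.

I_D = 0.840 mA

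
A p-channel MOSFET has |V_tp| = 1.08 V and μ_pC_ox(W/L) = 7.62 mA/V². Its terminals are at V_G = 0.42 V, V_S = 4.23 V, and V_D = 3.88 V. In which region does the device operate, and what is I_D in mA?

V_SG = V_S − V_G = 4.23 − 0.42 = 3.81 V; V_SD = V_S − V_D = 4.23 − 3.88 = 0.35 V.
V_ov = V_SG − |V_tp| = 3.81 − 1.08 = 2.73 V.
Since V_SD = 0.35 V < V_ov = 2.73 V, the device is in the triode region.
I_D = k_p [V_ov · V_SD − ½ V_SD²] = 7.62 × [2.73 × 0.35 − 0.5 × 0.35²] = 6.81 mA.

Triode; I_D = 6.81 mA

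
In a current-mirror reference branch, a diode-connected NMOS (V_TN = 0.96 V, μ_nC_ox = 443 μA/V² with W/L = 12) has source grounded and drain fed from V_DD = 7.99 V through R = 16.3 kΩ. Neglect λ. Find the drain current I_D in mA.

I_D = 0.407 mA

With gate tied to drain, V_GS = V_DS ≥ V_GS − V_TN, so the device is in saturation.
k_n = μ_nC_ox · (W/L) = 5.316 mA/V².
KCL at the drain: ½ k_n (V_GS − V_TN)² = (V_DD − V_GS)/R.
Let x = V_GS − 0.96. Then 43.3 x² + x − 7.03 = 0, giving x = 0.391 V (positive root), so V_GS = 1.35 V.
I_D = (V_DD − V_GS)/R = (7.99 − 1.35) / 16.3 = 0.407 mA.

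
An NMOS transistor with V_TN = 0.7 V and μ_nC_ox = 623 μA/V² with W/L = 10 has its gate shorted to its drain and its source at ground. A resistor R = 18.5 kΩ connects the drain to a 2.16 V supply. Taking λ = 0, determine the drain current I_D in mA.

With gate tied to drain, V_GS = V_DS ≥ V_GS − V_TN, so the device is in saturation.
k_n = μ_nC_ox · (W/L) = 6.23 mA/V².
KCL at the drain: ½ k_n (V_GS − V_TN)² = (V_DD − V_GS)/R.
Let x = V_GS − 0.7. Then 57.6 x² + x − 1.46 = 0, giving x = 0.151 V (positive root), so V_GS = 0.851 V.
I_D = (V_DD − V_GS)/R = (2.16 − 0.851) / 18.5 = 0.0708 mA.

I_D = 0.0708 mA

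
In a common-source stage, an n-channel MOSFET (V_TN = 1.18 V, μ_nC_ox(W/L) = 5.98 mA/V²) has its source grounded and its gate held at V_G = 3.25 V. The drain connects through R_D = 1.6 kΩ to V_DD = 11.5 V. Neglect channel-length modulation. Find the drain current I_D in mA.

V_GS = V_G = 3.25 V, so V_ov = 3.25 − 1.18 = 2.07 V.
Assume saturation: I_D = ½ k_n V_ov² = 0.5 × 5.98 × 2.07² = 12.8 mA, giving V_DS = V_DD − I_D R_D = 11.5 − 12.8 × 1.6 = -9 V.
But -9 V < V_ov = 2.07 V, so the device is actually in triode.
In triode I_D = k_n[V_ov V_DS − ½ V_DS²] and I_D = (V_DD − V_DS)/R_D. Equating: 4.78 V_DS² − 20.81 V_DS + 11.5 = 0, giving V_DS = 0.65 V (the root below V_ov).
I_D = (11.5 − 0.65) / 1.6 = 6.78 mA.

I_D = 6.78 mA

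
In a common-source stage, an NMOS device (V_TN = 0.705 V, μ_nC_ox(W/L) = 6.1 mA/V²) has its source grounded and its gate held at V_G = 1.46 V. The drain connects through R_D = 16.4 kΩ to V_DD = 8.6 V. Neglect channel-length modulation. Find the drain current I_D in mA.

V_GS = V_G = 1.46 V, so V_ov = 1.46 − 0.705 = 0.755 V.
Assume saturation: I_D = ½ k_n V_ov² = 0.5 × 6.1 × 0.755² = 1.74 mA, giving V_DS = V_DD − I_D R_D = 8.6 − 1.74 × 16.4 = -19.9 V.
But -19.9 V < V_ov = 0.755 V, so the device is actually in triode.
In triode I_D = k_n[V_ov V_DS − ½ V_DS²] and I_D = (V_DD − V_DS)/R_D. Equating: 50 V_DS² − 76.53 V_DS + 8.6 = 0, giving V_DS = 0.122 V (the root below V_ov).
I_D = (8.6 − 0.122) / 16.4 = 0.517 mA.

I_D = 0.517 mA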